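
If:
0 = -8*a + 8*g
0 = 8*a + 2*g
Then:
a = 0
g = 0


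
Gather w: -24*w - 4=-24*w - 4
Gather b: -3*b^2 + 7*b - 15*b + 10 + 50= -3*b^2 - 8*b + 60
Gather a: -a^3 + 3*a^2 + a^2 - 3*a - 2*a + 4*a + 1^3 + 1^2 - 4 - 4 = -a^3 + 4*a^2 - a - 6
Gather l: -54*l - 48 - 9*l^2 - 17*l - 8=-9*l^2 - 71*l - 56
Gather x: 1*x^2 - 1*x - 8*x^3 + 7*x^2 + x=-8*x^3 + 8*x^2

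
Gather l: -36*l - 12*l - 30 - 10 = -48*l - 40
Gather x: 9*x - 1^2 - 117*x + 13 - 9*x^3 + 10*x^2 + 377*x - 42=-9*x^3 + 10*x^2 + 269*x - 30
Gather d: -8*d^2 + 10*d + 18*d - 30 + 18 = -8*d^2 + 28*d - 12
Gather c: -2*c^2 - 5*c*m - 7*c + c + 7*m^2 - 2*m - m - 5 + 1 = -2*c^2 + c*(-5*m - 6) + 7*m^2 - 3*m - 4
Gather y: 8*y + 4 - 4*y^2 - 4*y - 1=-4*y^2 + 4*y + 3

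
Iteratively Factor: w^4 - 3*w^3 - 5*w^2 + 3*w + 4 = (w + 1)*(w^3 - 4*w^2 - w + 4) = (w - 1)*(w + 1)*(w^2 - 3*w - 4) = (w - 1)*(w + 1)^2*(w - 4)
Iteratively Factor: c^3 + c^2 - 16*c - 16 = (c - 4)*(c^2 + 5*c + 4) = (c - 4)*(c + 4)*(c + 1)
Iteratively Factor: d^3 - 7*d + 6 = (d - 1)*(d^2 + d - 6) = (d - 1)*(d + 3)*(d - 2)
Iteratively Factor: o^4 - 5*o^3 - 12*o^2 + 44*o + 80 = (o + 2)*(o^3 - 7*o^2 + 2*o + 40) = (o - 4)*(o + 2)*(o^2 - 3*o - 10) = (o - 5)*(o - 4)*(o + 2)*(o + 2)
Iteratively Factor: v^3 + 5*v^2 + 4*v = (v + 1)*(v^2 + 4*v) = (v + 1)*(v + 4)*(v)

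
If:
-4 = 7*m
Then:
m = -4/7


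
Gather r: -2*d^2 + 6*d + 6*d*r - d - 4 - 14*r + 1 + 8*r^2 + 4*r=-2*d^2 + 5*d + 8*r^2 + r*(6*d - 10) - 3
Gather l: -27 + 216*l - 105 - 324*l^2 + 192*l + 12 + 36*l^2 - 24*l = -288*l^2 + 384*l - 120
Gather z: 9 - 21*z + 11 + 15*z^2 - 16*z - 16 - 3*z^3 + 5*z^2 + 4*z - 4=-3*z^3 + 20*z^2 - 33*z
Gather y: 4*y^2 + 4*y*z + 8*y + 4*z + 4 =4*y^2 + y*(4*z + 8) + 4*z + 4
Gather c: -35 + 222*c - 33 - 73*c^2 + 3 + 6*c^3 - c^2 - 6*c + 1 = 6*c^3 - 74*c^2 + 216*c - 64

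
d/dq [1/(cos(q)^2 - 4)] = 2*sin(q)*cos(q)/(cos(q)^2 - 4)^2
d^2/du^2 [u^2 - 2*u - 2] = 2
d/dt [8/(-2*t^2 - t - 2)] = 8*(4*t + 1)/(2*t^2 + t + 2)^2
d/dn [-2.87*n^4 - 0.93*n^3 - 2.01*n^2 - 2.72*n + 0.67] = -11.48*n^3 - 2.79*n^2 - 4.02*n - 2.72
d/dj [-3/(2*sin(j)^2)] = 3*cos(j)/sin(j)^3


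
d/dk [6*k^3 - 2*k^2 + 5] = 2*k*(9*k - 2)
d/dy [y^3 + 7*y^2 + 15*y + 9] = 3*y^2 + 14*y + 15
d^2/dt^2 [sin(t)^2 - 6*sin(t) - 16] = 6*sin(t) + 2*cos(2*t)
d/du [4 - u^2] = -2*u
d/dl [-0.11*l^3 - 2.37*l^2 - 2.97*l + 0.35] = -0.33*l^2 - 4.74*l - 2.97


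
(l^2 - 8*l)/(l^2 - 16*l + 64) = l/(l - 8)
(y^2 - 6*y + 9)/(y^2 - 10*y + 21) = (y - 3)/(y - 7)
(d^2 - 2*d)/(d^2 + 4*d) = (d - 2)/(d + 4)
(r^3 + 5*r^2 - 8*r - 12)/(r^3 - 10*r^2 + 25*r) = (r^3 + 5*r^2 - 8*r - 12)/(r*(r^2 - 10*r + 25))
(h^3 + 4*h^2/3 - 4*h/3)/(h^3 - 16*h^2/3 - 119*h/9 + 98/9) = 3*h*(h + 2)/(3*h^2 - 14*h - 49)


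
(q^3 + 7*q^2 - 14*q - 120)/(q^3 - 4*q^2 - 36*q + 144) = (q + 5)/(q - 6)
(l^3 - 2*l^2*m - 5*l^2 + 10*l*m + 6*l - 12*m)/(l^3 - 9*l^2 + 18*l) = (l^2 - 2*l*m - 2*l + 4*m)/(l*(l - 6))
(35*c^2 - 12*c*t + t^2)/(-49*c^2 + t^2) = (-5*c + t)/(7*c + t)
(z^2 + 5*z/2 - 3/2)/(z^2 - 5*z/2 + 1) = (z + 3)/(z - 2)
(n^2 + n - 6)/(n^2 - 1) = (n^2 + n - 6)/(n^2 - 1)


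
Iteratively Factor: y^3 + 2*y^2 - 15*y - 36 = (y + 3)*(y^2 - y - 12) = (y + 3)^2*(y - 4)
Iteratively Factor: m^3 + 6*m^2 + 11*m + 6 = (m + 1)*(m^2 + 5*m + 6) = (m + 1)*(m + 2)*(m + 3)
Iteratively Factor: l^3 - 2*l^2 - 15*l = (l)*(l^2 - 2*l - 15) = l*(l - 5)*(l + 3)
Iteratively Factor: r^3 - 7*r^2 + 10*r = (r)*(r^2 - 7*r + 10) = r*(r - 5)*(r - 2)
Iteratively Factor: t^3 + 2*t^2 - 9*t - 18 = (t + 3)*(t^2 - t - 6) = (t - 3)*(t + 3)*(t + 2)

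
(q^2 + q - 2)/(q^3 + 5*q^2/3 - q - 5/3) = 3*(q + 2)/(3*q^2 + 8*q + 5)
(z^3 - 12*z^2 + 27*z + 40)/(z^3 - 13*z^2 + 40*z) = (z + 1)/z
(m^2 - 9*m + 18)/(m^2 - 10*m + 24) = (m - 3)/(m - 4)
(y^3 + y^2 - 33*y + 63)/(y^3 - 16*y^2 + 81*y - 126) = (y^2 + 4*y - 21)/(y^2 - 13*y + 42)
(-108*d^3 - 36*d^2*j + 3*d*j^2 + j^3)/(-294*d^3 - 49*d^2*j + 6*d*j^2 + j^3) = (18*d^2 + 3*d*j - j^2)/(49*d^2 - j^2)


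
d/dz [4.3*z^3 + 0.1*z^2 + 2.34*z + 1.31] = 12.9*z^2 + 0.2*z + 2.34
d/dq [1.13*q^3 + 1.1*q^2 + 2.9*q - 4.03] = 3.39*q^2 + 2.2*q + 2.9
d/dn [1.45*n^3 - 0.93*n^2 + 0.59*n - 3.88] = 4.35*n^2 - 1.86*n + 0.59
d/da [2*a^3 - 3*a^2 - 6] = 6*a*(a - 1)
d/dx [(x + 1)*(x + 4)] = 2*x + 5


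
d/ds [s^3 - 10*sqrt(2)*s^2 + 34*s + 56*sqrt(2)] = 3*s^2 - 20*sqrt(2)*s + 34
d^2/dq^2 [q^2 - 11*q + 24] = 2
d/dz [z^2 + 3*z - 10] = 2*z + 3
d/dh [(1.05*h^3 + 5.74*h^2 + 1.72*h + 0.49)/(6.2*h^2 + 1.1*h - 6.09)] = (6.51*h^4 + 2.31*h^3 - 23.5335*h^2 - 75.9892*h - 11.0138)/(38.44*h^4 + 13.64*h^3 - 74.306*h^2 - 13.398*h + 37.0881)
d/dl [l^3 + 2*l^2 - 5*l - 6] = 3*l^2 + 4*l - 5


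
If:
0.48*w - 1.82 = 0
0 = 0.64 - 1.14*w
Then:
No Solution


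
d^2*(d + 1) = d^3 + d^2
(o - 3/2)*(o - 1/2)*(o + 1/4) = o^3 - 7*o^2/4 + o/4 + 3/16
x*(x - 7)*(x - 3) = x^3 - 10*x^2 + 21*x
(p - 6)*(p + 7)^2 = p^3 + 8*p^2 - 35*p - 294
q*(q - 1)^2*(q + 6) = q^4 + 4*q^3 - 11*q^2 + 6*q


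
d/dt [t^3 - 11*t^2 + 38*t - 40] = 3*t^2 - 22*t + 38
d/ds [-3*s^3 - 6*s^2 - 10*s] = -9*s^2 - 12*s - 10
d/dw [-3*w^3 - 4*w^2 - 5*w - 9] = -9*w^2 - 8*w - 5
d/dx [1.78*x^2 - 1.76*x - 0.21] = 3.56*x - 1.76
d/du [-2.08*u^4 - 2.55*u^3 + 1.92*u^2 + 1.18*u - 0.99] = -8.32*u^3 - 7.65*u^2 + 3.84*u + 1.18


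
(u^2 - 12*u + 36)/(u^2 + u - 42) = (u - 6)/(u + 7)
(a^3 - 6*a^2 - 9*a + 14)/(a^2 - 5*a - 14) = a - 1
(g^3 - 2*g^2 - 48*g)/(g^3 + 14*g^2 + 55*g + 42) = g*(g - 8)/(g^2 + 8*g + 7)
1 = 1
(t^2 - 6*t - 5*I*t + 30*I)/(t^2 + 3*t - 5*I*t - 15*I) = (t - 6)/(t + 3)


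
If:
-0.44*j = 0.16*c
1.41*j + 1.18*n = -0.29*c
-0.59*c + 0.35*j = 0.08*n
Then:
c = 0.00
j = 0.00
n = 0.00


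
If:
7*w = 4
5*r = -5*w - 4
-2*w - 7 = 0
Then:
No Solution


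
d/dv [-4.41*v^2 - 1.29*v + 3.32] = -8.82*v - 1.29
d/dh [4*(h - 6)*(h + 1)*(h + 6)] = 12*h^2 + 8*h - 144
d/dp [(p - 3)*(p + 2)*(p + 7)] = 3*p^2 + 12*p - 13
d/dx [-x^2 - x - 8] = -2*x - 1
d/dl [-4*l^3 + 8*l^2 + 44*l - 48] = -12*l^2 + 16*l + 44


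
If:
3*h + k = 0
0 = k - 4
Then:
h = -4/3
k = 4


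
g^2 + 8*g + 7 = (g + 1)*(g + 7)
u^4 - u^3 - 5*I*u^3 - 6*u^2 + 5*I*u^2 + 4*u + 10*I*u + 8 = (u - 2)*(u + 1)*(u - 4*I)*(u - I)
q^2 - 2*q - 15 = (q - 5)*(q + 3)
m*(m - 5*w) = m^2 - 5*m*w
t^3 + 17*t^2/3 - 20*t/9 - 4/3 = (t - 2/3)*(t + 1/3)*(t + 6)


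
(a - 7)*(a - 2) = a^2 - 9*a + 14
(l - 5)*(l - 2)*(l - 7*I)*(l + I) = l^4 - 7*l^3 - 6*I*l^3 + 17*l^2 + 42*I*l^2 - 49*l - 60*I*l + 70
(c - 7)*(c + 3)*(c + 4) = c^3 - 37*c - 84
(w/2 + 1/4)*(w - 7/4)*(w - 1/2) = w^3/2 - 7*w^2/8 - w/8 + 7/32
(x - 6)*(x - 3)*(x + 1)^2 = x^4 - 7*x^3 + x^2 + 27*x + 18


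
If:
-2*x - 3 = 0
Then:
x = -3/2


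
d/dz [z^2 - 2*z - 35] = 2*z - 2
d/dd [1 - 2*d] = -2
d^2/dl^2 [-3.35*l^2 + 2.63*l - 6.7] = -6.70000000000000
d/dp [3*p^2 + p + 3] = 6*p + 1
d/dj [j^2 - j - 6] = 2*j - 1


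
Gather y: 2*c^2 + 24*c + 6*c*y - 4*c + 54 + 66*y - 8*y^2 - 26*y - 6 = 2*c^2 + 20*c - 8*y^2 + y*(6*c + 40) + 48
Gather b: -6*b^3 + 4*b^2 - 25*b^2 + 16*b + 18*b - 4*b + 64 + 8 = -6*b^3 - 21*b^2 + 30*b + 72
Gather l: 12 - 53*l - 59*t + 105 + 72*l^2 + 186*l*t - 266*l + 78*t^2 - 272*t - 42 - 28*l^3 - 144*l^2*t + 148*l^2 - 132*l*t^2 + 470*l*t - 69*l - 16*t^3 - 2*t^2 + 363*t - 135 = -28*l^3 + l^2*(220 - 144*t) + l*(-132*t^2 + 656*t - 388) - 16*t^3 + 76*t^2 + 32*t - 60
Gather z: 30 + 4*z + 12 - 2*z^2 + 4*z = -2*z^2 + 8*z + 42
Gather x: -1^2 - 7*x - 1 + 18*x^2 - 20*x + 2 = 18*x^2 - 27*x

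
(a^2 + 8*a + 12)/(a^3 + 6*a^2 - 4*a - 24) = 1/(a - 2)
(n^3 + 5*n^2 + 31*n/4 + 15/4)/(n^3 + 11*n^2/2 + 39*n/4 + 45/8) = 2*(n + 1)/(2*n + 3)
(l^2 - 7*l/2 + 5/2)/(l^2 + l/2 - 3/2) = (2*l - 5)/(2*l + 3)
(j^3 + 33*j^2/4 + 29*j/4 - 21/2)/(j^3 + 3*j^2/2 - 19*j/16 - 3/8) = 4*(j + 7)/(4*j + 1)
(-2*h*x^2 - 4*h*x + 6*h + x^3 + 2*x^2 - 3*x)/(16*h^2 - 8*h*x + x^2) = (-2*h*x^2 - 4*h*x + 6*h + x^3 + 2*x^2 - 3*x)/(16*h^2 - 8*h*x + x^2)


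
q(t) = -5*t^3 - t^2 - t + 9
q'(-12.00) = -2137.00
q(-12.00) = 8517.00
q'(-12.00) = -2137.00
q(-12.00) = 8517.00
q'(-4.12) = -247.38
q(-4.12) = 345.82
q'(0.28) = -2.74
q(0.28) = 8.53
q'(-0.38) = -2.41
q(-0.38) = 9.51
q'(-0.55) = -4.44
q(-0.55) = 10.08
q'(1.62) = -43.61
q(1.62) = -16.50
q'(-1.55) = -33.94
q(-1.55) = 26.77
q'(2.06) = -68.77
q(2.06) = -41.01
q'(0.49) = -5.58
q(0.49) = 7.68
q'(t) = -15*t^2 - 2*t - 1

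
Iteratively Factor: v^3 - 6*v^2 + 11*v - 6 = (v - 2)*(v^2 - 4*v + 3) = (v - 2)*(v - 1)*(v - 3)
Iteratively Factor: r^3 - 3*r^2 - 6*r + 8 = (r - 4)*(r^2 + r - 2) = (r - 4)*(r + 2)*(r - 1)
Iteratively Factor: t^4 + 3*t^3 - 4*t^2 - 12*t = (t)*(t^3 + 3*t^2 - 4*t - 12) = t*(t - 2)*(t^2 + 5*t + 6) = t*(t - 2)*(t + 2)*(t + 3)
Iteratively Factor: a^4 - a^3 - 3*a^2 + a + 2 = (a - 1)*(a^3 - 3*a - 2) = (a - 1)*(a + 1)*(a^2 - a - 2) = (a - 2)*(a - 1)*(a + 1)*(a + 1)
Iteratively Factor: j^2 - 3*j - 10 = (j + 2)*(j - 5)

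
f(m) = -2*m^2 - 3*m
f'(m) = -4*m - 3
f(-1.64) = -0.46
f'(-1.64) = 3.56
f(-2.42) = -4.45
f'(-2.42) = 6.68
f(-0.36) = 0.82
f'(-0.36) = -1.56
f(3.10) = -28.52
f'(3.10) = -15.40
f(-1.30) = 0.52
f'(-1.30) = 2.20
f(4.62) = -56.55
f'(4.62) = -21.48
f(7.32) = -129.12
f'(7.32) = -32.28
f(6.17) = -94.65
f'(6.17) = -27.68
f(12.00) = -324.00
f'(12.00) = -51.00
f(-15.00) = -405.00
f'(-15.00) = 57.00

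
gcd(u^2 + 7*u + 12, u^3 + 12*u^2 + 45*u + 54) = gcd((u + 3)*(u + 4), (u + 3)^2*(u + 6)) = u + 3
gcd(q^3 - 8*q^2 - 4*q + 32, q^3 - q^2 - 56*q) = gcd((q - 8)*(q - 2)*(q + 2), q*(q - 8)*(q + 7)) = q - 8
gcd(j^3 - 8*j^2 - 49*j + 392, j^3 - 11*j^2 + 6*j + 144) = j - 8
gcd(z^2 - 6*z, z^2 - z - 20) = 1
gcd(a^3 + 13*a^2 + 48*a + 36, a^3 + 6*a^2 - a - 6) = a^2 + 7*a + 6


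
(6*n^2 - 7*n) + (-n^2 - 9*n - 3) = 5*n^2 - 16*n - 3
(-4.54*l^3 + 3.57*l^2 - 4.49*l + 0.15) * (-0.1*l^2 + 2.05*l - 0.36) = 0.454*l^5 - 9.664*l^4 + 9.4019*l^3 - 10.5047*l^2 + 1.9239*l - 0.054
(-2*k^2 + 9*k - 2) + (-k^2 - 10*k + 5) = -3*k^2 - k + 3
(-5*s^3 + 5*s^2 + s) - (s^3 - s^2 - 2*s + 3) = -6*s^3 + 6*s^2 + 3*s - 3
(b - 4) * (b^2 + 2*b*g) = b^3 + 2*b^2*g - 4*b^2 - 8*b*g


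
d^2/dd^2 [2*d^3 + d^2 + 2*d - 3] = 12*d + 2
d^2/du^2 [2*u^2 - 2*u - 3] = 4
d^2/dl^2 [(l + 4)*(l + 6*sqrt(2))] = 2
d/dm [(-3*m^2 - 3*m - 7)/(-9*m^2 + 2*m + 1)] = 11*(-3*m^2 - 12*m + 1)/(81*m^4 - 36*m^3 - 14*m^2 + 4*m + 1)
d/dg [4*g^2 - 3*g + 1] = 8*g - 3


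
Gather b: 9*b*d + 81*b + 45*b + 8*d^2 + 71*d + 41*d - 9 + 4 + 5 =b*(9*d + 126) + 8*d^2 + 112*d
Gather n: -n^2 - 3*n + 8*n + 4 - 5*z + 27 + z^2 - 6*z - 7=-n^2 + 5*n + z^2 - 11*z + 24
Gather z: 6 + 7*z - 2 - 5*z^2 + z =-5*z^2 + 8*z + 4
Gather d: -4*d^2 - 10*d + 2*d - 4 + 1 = -4*d^2 - 8*d - 3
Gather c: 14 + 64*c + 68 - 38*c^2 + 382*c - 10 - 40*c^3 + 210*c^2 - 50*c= -40*c^3 + 172*c^2 + 396*c + 72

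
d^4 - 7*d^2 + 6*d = d*(d - 2)*(d - 1)*(d + 3)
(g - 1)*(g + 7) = g^2 + 6*g - 7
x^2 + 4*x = x*(x + 4)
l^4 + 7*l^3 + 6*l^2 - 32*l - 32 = (l - 2)*(l + 1)*(l + 4)^2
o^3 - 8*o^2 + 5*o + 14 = (o - 7)*(o - 2)*(o + 1)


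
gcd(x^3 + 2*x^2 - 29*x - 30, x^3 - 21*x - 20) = x^2 - 4*x - 5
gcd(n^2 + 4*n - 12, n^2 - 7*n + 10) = n - 2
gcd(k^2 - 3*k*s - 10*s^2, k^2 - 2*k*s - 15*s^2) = -k + 5*s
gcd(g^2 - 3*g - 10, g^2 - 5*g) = g - 5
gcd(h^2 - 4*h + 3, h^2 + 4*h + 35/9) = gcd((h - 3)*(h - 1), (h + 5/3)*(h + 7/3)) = 1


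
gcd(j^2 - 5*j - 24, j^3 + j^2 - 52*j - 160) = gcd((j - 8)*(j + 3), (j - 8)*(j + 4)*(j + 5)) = j - 8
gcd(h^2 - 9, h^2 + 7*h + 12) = h + 3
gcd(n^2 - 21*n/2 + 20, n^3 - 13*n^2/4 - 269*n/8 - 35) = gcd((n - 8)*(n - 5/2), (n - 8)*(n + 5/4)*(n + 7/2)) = n - 8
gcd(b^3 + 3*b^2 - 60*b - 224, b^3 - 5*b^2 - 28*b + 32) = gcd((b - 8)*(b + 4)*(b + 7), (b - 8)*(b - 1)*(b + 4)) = b^2 - 4*b - 32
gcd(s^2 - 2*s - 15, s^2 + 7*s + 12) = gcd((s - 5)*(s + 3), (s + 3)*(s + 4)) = s + 3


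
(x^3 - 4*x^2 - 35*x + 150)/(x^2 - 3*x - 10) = (x^2 + x - 30)/(x + 2)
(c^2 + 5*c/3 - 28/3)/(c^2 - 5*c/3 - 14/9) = 3*(c + 4)/(3*c + 2)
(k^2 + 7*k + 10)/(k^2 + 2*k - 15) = (k + 2)/(k - 3)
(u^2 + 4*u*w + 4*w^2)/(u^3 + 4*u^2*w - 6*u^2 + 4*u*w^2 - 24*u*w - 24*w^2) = 1/(u - 6)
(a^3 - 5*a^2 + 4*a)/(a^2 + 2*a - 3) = a*(a - 4)/(a + 3)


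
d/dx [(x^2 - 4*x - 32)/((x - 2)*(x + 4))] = 6/(x^2 - 4*x + 4)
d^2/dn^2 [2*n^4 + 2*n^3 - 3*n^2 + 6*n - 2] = 24*n^2 + 12*n - 6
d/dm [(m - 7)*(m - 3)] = 2*m - 10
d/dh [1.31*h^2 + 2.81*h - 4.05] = 2.62*h + 2.81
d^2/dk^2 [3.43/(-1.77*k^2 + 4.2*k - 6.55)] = (21.491694*k^2 - 50.99724*k - 3.43*(3.54*k - 4.2)*(7.08*k - 8.4) + 79.53141)/(1.77*k^2 - 4.2*k + 6.55)^3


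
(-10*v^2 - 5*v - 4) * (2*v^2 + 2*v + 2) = -20*v^4 - 30*v^3 - 38*v^2 - 18*v - 8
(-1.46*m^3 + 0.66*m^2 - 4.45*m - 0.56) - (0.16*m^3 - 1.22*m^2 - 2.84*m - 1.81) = -1.62*m^3 + 1.88*m^2 - 1.61*m + 1.25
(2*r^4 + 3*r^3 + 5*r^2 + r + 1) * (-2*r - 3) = -4*r^5 - 12*r^4 - 19*r^3 - 17*r^2 - 5*r - 3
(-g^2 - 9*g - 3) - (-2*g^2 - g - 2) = g^2 - 8*g - 1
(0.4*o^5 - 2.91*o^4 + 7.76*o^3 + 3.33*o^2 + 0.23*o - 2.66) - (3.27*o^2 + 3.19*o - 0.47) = 0.4*o^5 - 2.91*o^4 + 7.76*o^3 + 0.0600000000000001*o^2 - 2.96*o - 2.19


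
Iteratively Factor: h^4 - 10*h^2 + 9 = (h + 3)*(h^3 - 3*h^2 - h + 3) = (h - 1)*(h + 3)*(h^2 - 2*h - 3) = (h - 1)*(h + 1)*(h + 3)*(h - 3)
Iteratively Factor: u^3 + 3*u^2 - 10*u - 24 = (u - 3)*(u^2 + 6*u + 8) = (u - 3)*(u + 4)*(u + 2)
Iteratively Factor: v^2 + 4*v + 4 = (v + 2)*(v + 2)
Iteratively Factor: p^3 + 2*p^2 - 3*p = (p)*(p^2 + 2*p - 3) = p*(p - 1)*(p + 3)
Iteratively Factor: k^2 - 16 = (k - 4)*(k + 4)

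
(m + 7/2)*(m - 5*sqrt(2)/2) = m^2 - 5*sqrt(2)*m/2 + 7*m/2 - 35*sqrt(2)/4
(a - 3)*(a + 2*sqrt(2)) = a^2 - 3*a + 2*sqrt(2)*a - 6*sqrt(2)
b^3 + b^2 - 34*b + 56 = (b - 4)*(b - 2)*(b + 7)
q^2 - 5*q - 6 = (q - 6)*(q + 1)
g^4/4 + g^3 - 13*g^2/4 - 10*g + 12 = (g/4 + 1)*(g - 3)*(g - 1)*(g + 4)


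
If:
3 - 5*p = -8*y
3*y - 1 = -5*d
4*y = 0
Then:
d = 1/5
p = 3/5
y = 0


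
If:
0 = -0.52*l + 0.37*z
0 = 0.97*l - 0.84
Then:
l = 0.87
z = 1.22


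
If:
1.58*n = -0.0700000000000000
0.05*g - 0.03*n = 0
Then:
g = -0.03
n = -0.04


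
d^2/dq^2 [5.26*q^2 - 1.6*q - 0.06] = 10.5200000000000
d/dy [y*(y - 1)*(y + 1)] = 3*y^2 - 1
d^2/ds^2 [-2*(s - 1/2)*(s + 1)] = -4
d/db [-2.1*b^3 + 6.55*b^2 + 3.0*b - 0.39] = -6.3*b^2 + 13.1*b + 3.0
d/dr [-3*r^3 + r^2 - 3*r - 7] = -9*r^2 + 2*r - 3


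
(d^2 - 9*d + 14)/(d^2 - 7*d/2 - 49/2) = 2*(d - 2)/(2*d + 7)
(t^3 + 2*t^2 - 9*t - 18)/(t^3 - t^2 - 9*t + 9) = (t + 2)/(t - 1)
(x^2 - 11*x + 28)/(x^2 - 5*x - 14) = (x - 4)/(x + 2)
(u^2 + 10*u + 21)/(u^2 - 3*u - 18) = (u + 7)/(u - 6)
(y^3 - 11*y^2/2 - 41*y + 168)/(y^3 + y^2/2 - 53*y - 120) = (2*y - 7)/(2*y + 5)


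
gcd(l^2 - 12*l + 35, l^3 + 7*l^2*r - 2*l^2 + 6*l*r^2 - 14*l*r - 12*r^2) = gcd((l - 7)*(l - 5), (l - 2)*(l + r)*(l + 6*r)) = 1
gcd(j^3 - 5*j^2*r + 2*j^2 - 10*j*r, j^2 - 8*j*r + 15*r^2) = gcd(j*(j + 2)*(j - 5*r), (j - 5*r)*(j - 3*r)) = -j + 5*r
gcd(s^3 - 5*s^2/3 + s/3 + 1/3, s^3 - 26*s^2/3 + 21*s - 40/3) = s - 1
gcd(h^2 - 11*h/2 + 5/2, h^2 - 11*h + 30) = h - 5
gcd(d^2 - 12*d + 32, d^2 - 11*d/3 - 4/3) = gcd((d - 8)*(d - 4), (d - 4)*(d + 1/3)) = d - 4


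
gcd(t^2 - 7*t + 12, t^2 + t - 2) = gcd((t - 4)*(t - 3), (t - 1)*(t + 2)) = 1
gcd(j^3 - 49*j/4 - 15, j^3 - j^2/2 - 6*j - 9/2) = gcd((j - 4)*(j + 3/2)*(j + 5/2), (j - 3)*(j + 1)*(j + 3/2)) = j + 3/2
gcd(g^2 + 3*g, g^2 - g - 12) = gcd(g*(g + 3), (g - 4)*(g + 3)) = g + 3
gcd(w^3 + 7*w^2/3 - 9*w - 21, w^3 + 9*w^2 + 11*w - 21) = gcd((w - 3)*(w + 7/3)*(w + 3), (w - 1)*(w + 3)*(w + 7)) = w + 3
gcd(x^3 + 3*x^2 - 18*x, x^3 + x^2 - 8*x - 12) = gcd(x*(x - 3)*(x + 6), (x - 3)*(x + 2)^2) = x - 3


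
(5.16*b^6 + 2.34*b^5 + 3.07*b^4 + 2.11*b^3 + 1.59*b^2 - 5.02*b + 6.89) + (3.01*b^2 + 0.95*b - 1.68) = 5.16*b^6 + 2.34*b^5 + 3.07*b^4 + 2.11*b^3 + 4.6*b^2 - 4.07*b + 5.21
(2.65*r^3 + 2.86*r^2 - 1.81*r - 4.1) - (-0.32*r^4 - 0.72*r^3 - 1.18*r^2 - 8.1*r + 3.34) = 0.32*r^4 + 3.37*r^3 + 4.04*r^2 + 6.29*r - 7.44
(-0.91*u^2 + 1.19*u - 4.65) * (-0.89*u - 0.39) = 0.8099*u^3 - 0.7042*u^2 + 3.6744*u + 1.8135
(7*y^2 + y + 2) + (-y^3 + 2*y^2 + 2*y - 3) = -y^3 + 9*y^2 + 3*y - 1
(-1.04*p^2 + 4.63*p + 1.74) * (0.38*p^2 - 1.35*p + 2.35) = -0.3952*p^4 + 3.1634*p^3 - 8.0333*p^2 + 8.5315*p + 4.089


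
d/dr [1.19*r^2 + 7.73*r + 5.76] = 2.38*r + 7.73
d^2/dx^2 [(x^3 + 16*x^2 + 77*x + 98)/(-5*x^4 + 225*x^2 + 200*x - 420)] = 2*(-x^6 - 42*x^5 - 333*x^4 + 530*x^3 + 8715*x^2 - 9408*x - 112357)/(5*(x^9 - 6*x^8 - 111*x^7 + 610*x^6 + 4047*x^5 - 19914*x^4 - 42965*x^3 + 201222*x^2 - 216972*x + 74088))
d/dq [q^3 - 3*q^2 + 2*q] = 3*q^2 - 6*q + 2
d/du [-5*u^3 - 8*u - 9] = -15*u^2 - 8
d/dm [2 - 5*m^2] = -10*m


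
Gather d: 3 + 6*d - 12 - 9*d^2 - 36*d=-9*d^2 - 30*d - 9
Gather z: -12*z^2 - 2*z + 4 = -12*z^2 - 2*z + 4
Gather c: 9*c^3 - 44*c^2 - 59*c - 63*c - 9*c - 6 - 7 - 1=9*c^3 - 44*c^2 - 131*c - 14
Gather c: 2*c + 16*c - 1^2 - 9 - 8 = 18*c - 18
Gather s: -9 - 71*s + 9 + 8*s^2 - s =8*s^2 - 72*s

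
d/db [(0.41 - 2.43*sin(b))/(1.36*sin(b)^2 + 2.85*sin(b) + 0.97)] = (3.3048*sin(b)^2 - 1.1152*sin(b) - 3.5256)*cos(b)/(1.8496*sin(b)^4 + 7.752*sin(b)^3 + 10.7609*sin(b)^2 + 5.529*sin(b) + 0.9409)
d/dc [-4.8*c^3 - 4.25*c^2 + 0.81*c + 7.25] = -14.4*c^2 - 8.5*c + 0.81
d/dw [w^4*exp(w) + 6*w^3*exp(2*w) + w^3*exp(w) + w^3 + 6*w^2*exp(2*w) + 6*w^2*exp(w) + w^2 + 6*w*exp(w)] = w^4*exp(w) + 12*w^3*exp(2*w) + 5*w^3*exp(w) + 30*w^2*exp(2*w) + 9*w^2*exp(w) + 3*w^2 + 12*w*exp(2*w) + 18*w*exp(w) + 2*w + 6*exp(w)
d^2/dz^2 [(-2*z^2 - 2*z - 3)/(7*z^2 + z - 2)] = 6*(-28*z^3 - 175*z^2 - 49*z - 19)/(343*z^6 + 147*z^5 - 273*z^4 - 83*z^3 + 78*z^2 + 12*z - 8)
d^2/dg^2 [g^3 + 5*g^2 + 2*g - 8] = 6*g + 10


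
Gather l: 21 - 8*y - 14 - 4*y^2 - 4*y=-4*y^2 - 12*y + 7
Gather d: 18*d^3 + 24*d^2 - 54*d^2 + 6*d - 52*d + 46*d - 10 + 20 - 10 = 18*d^3 - 30*d^2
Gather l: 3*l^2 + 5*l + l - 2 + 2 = 3*l^2 + 6*l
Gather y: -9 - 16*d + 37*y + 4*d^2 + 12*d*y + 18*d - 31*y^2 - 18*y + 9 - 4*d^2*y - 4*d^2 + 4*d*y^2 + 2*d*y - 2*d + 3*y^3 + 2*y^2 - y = 3*y^3 + y^2*(4*d - 29) + y*(-4*d^2 + 14*d + 18)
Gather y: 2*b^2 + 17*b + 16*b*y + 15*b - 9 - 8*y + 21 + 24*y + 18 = 2*b^2 + 32*b + y*(16*b + 16) + 30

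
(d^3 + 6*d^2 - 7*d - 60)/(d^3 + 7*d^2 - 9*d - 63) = (d^2 + 9*d + 20)/(d^2 + 10*d + 21)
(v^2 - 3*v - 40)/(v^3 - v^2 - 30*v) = (v - 8)/(v*(v - 6))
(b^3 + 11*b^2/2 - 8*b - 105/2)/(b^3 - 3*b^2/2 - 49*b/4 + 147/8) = 4*(b^2 + 2*b - 15)/(4*b^2 - 20*b + 21)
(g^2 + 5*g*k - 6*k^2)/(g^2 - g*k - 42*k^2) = (g - k)/(g - 7*k)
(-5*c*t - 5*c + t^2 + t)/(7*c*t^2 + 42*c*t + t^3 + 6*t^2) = (-5*c*t - 5*c + t^2 + t)/(t*(7*c*t + 42*c + t^2 + 6*t))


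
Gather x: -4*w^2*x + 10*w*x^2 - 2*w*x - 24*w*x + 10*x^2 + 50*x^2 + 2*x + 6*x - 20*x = x^2*(10*w + 60) + x*(-4*w^2 - 26*w - 12)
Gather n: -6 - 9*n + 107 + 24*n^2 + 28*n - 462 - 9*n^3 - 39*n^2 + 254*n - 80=-9*n^3 - 15*n^2 + 273*n - 441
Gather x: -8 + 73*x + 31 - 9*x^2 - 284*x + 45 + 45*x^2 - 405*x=36*x^2 - 616*x + 68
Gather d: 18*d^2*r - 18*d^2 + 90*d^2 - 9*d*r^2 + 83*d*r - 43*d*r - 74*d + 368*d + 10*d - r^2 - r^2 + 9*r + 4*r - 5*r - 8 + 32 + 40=d^2*(18*r + 72) + d*(-9*r^2 + 40*r + 304) - 2*r^2 + 8*r + 64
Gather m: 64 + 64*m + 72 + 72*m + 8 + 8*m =144*m + 144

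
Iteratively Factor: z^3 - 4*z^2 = (z)*(z^2 - 4*z) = z*(z - 4)*(z)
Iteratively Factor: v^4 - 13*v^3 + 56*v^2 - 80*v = (v - 4)*(v^3 - 9*v^2 + 20*v) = (v - 5)*(v - 4)*(v^2 - 4*v) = (v - 5)*(v - 4)^2*(v)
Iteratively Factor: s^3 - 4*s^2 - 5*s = (s + 1)*(s^2 - 5*s) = (s - 5)*(s + 1)*(s)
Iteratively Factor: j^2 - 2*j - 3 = (j - 3)*(j + 1)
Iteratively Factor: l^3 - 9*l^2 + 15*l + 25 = (l - 5)*(l^2 - 4*l - 5) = (l - 5)^2*(l + 1)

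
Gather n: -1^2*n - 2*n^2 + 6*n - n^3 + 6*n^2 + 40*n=-n^3 + 4*n^2 + 45*n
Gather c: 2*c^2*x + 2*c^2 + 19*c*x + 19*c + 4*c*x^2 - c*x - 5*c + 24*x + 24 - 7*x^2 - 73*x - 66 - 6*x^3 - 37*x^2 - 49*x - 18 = c^2*(2*x + 2) + c*(4*x^2 + 18*x + 14) - 6*x^3 - 44*x^2 - 98*x - 60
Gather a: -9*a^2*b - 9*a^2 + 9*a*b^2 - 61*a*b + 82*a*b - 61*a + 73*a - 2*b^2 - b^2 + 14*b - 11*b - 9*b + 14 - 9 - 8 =a^2*(-9*b - 9) + a*(9*b^2 + 21*b + 12) - 3*b^2 - 6*b - 3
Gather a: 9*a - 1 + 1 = 9*a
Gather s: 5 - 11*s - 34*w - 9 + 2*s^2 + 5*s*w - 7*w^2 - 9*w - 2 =2*s^2 + s*(5*w - 11) - 7*w^2 - 43*w - 6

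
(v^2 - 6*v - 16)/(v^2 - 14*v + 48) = (v + 2)/(v - 6)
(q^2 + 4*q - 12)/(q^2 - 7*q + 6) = (q^2 + 4*q - 12)/(q^2 - 7*q + 6)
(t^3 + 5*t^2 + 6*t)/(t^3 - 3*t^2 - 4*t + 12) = t*(t + 3)/(t^2 - 5*t + 6)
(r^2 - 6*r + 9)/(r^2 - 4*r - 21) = (-r^2 + 6*r - 9)/(-r^2 + 4*r + 21)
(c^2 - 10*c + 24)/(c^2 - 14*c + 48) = (c - 4)/(c - 8)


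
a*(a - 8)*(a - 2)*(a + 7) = a^4 - 3*a^3 - 54*a^2 + 112*a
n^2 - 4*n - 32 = (n - 8)*(n + 4)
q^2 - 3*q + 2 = (q - 2)*(q - 1)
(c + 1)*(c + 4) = c^2 + 5*c + 4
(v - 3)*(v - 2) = v^2 - 5*v + 6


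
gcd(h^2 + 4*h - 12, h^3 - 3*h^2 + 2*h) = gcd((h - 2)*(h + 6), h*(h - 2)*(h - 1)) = h - 2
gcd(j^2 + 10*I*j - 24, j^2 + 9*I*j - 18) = j + 6*I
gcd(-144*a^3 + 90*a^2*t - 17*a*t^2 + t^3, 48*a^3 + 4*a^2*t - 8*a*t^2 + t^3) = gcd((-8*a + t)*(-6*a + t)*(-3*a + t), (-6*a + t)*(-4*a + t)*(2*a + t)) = -6*a + t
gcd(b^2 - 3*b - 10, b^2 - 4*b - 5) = b - 5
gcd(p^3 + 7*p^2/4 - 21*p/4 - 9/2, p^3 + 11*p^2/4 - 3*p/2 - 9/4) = p^2 + 15*p/4 + 9/4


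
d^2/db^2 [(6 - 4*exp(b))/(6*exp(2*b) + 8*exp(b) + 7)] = (-144*exp(4*b) + 1056*exp(3*b) + 1872*exp(2*b) - 400*exp(b) - 532)*exp(b)/(216*exp(6*b) + 864*exp(5*b) + 1908*exp(4*b) + 2528*exp(3*b) + 2226*exp(2*b) + 1176*exp(b) + 343)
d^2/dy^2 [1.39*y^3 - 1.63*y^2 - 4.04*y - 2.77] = 8.34*y - 3.26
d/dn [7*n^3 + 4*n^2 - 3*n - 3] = 21*n^2 + 8*n - 3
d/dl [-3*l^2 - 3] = -6*l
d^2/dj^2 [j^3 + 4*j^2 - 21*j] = 6*j + 8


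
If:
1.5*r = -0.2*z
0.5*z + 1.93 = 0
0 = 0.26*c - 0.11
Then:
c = 0.42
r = 0.51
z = -3.86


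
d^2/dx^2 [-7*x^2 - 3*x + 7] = -14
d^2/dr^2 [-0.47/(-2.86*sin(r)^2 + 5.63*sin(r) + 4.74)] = (15.377648*sin(r)^4 - 22.703538*sin(r)^3 + 17.317103*sin(r)^2 + 32.864562*sin(r) - 42.538102)/(-2.86*sin(r)^2 + 5.63*sin(r) + 4.74)^3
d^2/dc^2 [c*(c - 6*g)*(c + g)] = 6*c - 10*g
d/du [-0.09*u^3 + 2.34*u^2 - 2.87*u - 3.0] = -0.27*u^2 + 4.68*u - 2.87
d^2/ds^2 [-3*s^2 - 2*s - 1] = -6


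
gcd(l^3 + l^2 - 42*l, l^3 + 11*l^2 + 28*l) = l^2 + 7*l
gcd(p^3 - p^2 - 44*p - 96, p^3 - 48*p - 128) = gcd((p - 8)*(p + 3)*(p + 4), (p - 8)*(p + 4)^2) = p^2 - 4*p - 32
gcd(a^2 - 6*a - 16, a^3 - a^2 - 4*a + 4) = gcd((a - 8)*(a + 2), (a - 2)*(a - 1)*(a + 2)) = a + 2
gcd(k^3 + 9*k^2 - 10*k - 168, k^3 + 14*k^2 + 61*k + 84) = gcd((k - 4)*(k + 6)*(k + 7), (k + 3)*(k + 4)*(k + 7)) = k + 7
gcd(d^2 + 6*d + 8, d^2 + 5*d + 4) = d + 4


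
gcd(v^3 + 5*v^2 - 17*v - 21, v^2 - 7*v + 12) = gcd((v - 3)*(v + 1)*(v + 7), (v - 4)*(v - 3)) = v - 3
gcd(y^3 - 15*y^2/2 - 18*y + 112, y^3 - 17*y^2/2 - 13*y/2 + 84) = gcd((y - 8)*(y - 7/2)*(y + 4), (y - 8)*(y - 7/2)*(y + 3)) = y^2 - 23*y/2 + 28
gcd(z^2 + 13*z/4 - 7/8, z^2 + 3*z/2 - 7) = z + 7/2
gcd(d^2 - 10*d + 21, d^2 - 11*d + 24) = d - 3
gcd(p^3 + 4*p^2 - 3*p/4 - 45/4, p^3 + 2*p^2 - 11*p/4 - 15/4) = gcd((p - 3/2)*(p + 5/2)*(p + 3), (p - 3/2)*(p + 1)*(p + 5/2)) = p^2 + p - 15/4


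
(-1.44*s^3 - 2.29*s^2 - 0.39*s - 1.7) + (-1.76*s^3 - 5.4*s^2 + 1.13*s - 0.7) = -3.2*s^3 - 7.69*s^2 + 0.74*s - 2.4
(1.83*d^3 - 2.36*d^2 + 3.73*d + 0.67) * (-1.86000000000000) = -3.4038*d^3 + 4.3896*d^2 - 6.9378*d - 1.2462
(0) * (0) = 0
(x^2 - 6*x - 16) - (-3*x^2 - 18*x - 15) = 4*x^2 + 12*x - 1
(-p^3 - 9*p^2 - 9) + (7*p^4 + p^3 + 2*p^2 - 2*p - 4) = 7*p^4 - 7*p^2 - 2*p - 13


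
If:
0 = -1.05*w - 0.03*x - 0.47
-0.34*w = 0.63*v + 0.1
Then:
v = 0.0154195011337868*x + 0.0828420256991686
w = -0.0285714285714286*x - 0.447619047619048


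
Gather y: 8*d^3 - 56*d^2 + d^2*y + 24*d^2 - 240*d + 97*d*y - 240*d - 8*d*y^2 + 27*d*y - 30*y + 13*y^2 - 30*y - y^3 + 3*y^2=8*d^3 - 32*d^2 - 480*d - y^3 + y^2*(16 - 8*d) + y*(d^2 + 124*d - 60)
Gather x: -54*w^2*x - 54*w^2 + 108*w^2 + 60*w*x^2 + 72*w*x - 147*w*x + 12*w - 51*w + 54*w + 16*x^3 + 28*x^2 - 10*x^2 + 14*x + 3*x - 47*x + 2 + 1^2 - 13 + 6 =54*w^2 + 15*w + 16*x^3 + x^2*(60*w + 18) + x*(-54*w^2 - 75*w - 30) - 4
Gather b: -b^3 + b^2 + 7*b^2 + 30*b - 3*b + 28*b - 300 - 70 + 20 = -b^3 + 8*b^2 + 55*b - 350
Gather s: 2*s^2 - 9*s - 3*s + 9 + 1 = 2*s^2 - 12*s + 10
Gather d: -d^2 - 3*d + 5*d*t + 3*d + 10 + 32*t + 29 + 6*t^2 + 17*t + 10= -d^2 + 5*d*t + 6*t^2 + 49*t + 49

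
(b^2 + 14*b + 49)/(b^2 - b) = (b^2 + 14*b + 49)/(b*(b - 1))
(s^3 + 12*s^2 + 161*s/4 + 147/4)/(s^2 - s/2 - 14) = (2*s^2 + 17*s + 21)/(2*(s - 4))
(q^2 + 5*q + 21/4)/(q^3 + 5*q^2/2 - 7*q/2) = (q + 3/2)/(q*(q - 1))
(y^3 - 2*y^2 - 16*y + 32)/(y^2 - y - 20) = (y^2 - 6*y + 8)/(y - 5)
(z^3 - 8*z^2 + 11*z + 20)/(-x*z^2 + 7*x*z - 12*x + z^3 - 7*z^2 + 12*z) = (-z^2 + 4*z + 5)/(x*z - 3*x - z^2 + 3*z)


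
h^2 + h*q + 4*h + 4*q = (h + 4)*(h + q)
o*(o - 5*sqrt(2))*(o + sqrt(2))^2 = o^4 - 3*sqrt(2)*o^3 - 18*o^2 - 10*sqrt(2)*o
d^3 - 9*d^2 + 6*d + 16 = (d - 8)*(d - 2)*(d + 1)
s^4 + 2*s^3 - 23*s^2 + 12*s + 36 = (s - 3)*(s - 2)*(s + 1)*(s + 6)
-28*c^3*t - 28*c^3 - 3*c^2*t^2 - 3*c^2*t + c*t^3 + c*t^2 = (-7*c + t)*(4*c + t)*(c*t + c)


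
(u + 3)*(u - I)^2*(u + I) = u^4 + 3*u^3 - I*u^3 + u^2 - 3*I*u^2 + 3*u - I*u - 3*I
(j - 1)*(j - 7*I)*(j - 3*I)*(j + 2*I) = j^4 - j^3 - 8*I*j^3 - j^2 + 8*I*j^2 + j - 42*I*j + 42*I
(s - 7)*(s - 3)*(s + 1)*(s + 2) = s^4 - 7*s^3 - 7*s^2 + 43*s + 42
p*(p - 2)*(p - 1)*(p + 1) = p^4 - 2*p^3 - p^2 + 2*p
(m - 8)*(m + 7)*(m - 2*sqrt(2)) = m^3 - 2*sqrt(2)*m^2 - m^2 - 56*m + 2*sqrt(2)*m + 112*sqrt(2)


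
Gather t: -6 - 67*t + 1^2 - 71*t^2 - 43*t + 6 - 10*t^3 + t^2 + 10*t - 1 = -10*t^3 - 70*t^2 - 100*t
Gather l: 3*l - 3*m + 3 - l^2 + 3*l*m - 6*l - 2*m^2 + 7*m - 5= -l^2 + l*(3*m - 3) - 2*m^2 + 4*m - 2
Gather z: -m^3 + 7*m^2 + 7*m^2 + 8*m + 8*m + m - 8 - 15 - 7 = -m^3 + 14*m^2 + 17*m - 30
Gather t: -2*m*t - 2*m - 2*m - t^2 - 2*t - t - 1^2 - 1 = -4*m - t^2 + t*(-2*m - 3) - 2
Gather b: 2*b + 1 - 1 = 2*b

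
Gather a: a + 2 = a + 2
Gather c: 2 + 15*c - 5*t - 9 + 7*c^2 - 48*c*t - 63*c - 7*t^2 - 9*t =7*c^2 + c*(-48*t - 48) - 7*t^2 - 14*t - 7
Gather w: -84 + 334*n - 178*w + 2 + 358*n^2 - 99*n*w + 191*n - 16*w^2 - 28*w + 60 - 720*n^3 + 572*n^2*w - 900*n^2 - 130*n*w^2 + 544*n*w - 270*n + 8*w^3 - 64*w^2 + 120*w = -720*n^3 - 542*n^2 + 255*n + 8*w^3 + w^2*(-130*n - 80) + w*(572*n^2 + 445*n - 86) - 22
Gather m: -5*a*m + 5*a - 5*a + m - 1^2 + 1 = m*(1 - 5*a)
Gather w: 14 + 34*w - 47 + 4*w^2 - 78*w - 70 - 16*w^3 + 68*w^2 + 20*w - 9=-16*w^3 + 72*w^2 - 24*w - 112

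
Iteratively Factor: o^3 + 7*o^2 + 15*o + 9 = (o + 3)*(o^2 + 4*o + 3) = (o + 3)^2*(o + 1)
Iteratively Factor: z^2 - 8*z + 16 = (z - 4)*(z - 4)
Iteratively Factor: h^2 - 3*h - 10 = (h - 5)*(h + 2)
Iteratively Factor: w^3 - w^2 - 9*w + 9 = (w + 3)*(w^2 - 4*w + 3) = (w - 3)*(w + 3)*(w - 1)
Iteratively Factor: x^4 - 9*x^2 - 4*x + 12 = (x - 1)*(x^3 + x^2 - 8*x - 12) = (x - 1)*(x + 2)*(x^2 - x - 6) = (x - 1)*(x + 2)^2*(x - 3)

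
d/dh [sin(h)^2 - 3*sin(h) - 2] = (2*sin(h) - 3)*cos(h)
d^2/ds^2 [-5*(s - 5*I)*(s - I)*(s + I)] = -30*s + 50*I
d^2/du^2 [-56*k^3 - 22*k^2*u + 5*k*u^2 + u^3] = 10*k + 6*u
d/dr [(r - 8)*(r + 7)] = 2*r - 1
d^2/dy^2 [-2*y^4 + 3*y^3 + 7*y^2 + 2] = -24*y^2 + 18*y + 14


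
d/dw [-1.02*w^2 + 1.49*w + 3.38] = 1.49 - 2.04*w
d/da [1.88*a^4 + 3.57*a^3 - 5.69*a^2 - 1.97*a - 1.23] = 7.52*a^3 + 10.71*a^2 - 11.38*a - 1.97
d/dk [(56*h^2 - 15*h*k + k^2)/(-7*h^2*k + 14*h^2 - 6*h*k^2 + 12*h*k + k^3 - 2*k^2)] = (8*h^2 + 16*h*k - 18*h - k^2)/(h^2*k^2 - 4*h^2*k + 4*h^2 + 2*h*k^3 - 8*h*k^2 + 8*h*k + k^4 - 4*k^3 + 4*k^2)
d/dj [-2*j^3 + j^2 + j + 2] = -6*j^2 + 2*j + 1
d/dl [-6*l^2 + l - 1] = 1 - 12*l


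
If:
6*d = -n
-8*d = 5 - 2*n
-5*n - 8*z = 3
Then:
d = -1/4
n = 3/2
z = -21/16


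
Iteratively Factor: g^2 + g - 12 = (g + 4)*(g - 3)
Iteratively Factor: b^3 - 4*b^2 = (b)*(b^2 - 4*b) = b^2*(b - 4)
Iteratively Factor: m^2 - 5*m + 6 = (m - 2)*(m - 3)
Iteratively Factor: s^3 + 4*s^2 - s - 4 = (s - 1)*(s^2 + 5*s + 4) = (s - 1)*(s + 1)*(s + 4)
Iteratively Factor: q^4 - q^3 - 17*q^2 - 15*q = (q - 5)*(q^3 + 4*q^2 + 3*q) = (q - 5)*(q + 1)*(q^2 + 3*q) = (q - 5)*(q + 1)*(q + 3)*(q)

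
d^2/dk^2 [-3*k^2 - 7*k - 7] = -6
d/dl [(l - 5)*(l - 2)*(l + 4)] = 3*l^2 - 6*l - 18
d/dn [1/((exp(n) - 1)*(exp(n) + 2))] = (-2*exp(n) - 1)*exp(n)/(exp(4*n) + 2*exp(3*n) - 3*exp(2*n) - 4*exp(n) + 4)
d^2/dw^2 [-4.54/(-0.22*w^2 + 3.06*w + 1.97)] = (0.439472*w^2 - 6.112656*w - 4.54*(0.44*w - 3.06)*(0.88*w - 6.12) - 3.935272)/(-0.22*w^2 + 3.06*w + 1.97)^3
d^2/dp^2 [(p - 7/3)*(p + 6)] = 2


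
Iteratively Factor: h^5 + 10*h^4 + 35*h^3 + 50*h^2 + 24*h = (h + 3)*(h^4 + 7*h^3 + 14*h^2 + 8*h) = (h + 2)*(h + 3)*(h^3 + 5*h^2 + 4*h) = (h + 1)*(h + 2)*(h + 3)*(h^2 + 4*h) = (h + 1)*(h + 2)*(h + 3)*(h + 4)*(h)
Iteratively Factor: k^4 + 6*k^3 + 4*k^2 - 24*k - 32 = (k - 2)*(k^3 + 8*k^2 + 20*k + 16) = (k - 2)*(k + 4)*(k^2 + 4*k + 4) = (k - 2)*(k + 2)*(k + 4)*(k + 2)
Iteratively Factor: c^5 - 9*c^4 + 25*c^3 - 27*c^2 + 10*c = (c - 1)*(c^4 - 8*c^3 + 17*c^2 - 10*c) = c*(c - 1)*(c^3 - 8*c^2 + 17*c - 10) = c*(c - 5)*(c - 1)*(c^2 - 3*c + 2) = c*(c - 5)*(c - 2)*(c - 1)*(c - 1)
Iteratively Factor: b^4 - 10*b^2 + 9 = (b - 1)*(b^3 + b^2 - 9*b - 9) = (b - 3)*(b - 1)*(b^2 + 4*b + 3) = (b - 3)*(b - 1)*(b + 1)*(b + 3)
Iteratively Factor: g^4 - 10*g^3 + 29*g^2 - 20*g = (g - 1)*(g^3 - 9*g^2 + 20*g) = (g - 5)*(g - 1)*(g^2 - 4*g) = (g - 5)*(g - 4)*(g - 1)*(g)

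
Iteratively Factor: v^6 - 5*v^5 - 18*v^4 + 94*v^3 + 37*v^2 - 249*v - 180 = (v + 1)*(v^5 - 6*v^4 - 12*v^3 + 106*v^2 - 69*v - 180) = (v + 1)^2*(v^4 - 7*v^3 - 5*v^2 + 111*v - 180) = (v - 3)*(v + 1)^2*(v^3 - 4*v^2 - 17*v + 60) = (v - 3)^2*(v + 1)^2*(v^2 - v - 20) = (v - 3)^2*(v + 1)^2*(v + 4)*(v - 5)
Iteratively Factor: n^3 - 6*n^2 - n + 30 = (n - 5)*(n^2 - n - 6) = (n - 5)*(n - 3)*(n + 2)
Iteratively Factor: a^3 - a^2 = (a)*(a^2 - a) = a*(a - 1)*(a)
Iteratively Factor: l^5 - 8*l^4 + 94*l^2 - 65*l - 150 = (l - 5)*(l^4 - 3*l^3 - 15*l^2 + 19*l + 30) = (l - 5)^2*(l^3 + 2*l^2 - 5*l - 6) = (l - 5)^2*(l + 3)*(l^2 - l - 2) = (l - 5)^2*(l + 1)*(l + 3)*(l - 2)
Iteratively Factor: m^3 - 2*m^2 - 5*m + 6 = (m - 1)*(m^2 - m - 6) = (m - 3)*(m - 1)*(m + 2)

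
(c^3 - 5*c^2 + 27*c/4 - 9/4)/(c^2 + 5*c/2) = (4*c^3 - 20*c^2 + 27*c - 9)/(2*c*(2*c + 5))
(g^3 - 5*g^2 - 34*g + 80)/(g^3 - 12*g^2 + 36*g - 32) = (g + 5)/(g - 2)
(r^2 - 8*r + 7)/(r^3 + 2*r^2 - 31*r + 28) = (r - 7)/(r^2 + 3*r - 28)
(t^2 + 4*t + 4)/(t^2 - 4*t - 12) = (t + 2)/(t - 6)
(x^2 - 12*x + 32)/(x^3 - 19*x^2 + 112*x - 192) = (x - 4)/(x^2 - 11*x + 24)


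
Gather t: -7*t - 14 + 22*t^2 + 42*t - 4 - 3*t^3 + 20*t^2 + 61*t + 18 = -3*t^3 + 42*t^2 + 96*t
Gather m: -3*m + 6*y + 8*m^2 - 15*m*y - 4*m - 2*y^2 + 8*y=8*m^2 + m*(-15*y - 7) - 2*y^2 + 14*y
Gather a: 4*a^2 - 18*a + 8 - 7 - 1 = 4*a^2 - 18*a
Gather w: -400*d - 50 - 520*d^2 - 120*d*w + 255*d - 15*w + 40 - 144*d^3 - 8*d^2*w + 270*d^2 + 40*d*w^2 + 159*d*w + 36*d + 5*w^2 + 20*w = -144*d^3 - 250*d^2 - 109*d + w^2*(40*d + 5) + w*(-8*d^2 + 39*d + 5) - 10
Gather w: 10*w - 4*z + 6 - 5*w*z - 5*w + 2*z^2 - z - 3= w*(5 - 5*z) + 2*z^2 - 5*z + 3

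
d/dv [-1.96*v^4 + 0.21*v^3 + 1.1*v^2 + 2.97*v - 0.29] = -7.84*v^3 + 0.63*v^2 + 2.2*v + 2.97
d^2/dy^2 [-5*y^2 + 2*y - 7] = -10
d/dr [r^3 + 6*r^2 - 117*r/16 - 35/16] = 3*r^2 + 12*r - 117/16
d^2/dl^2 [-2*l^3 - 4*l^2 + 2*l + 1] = -12*l - 8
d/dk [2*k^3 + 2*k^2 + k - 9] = 6*k^2 + 4*k + 1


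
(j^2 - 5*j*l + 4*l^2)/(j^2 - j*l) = (j - 4*l)/j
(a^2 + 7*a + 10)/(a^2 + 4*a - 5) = (a + 2)/(a - 1)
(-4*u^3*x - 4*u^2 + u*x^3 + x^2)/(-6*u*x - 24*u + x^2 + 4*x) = (4*u^3*x + 4*u^2 - u*x^3 - x^2)/(6*u*x + 24*u - x^2 - 4*x)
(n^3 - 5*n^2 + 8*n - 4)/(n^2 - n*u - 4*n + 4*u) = (n^3 - 5*n^2 + 8*n - 4)/(n^2 - n*u - 4*n + 4*u)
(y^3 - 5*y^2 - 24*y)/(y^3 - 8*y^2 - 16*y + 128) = y*(y + 3)/(y^2 - 16)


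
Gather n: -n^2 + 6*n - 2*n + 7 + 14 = -n^2 + 4*n + 21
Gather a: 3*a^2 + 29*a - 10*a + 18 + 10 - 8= 3*a^2 + 19*a + 20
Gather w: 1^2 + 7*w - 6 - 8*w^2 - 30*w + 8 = -8*w^2 - 23*w + 3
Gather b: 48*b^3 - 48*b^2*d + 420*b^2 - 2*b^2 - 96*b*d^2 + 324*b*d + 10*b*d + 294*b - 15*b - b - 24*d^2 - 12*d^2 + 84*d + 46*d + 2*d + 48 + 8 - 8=48*b^3 + b^2*(418 - 48*d) + b*(-96*d^2 + 334*d + 278) - 36*d^2 + 132*d + 48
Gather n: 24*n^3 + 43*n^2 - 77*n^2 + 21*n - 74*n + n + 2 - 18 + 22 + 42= 24*n^3 - 34*n^2 - 52*n + 48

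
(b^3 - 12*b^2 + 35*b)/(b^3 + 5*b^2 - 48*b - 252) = b*(b - 5)/(b^2 + 12*b + 36)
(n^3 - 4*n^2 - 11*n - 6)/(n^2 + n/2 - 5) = 2*(n^3 - 4*n^2 - 11*n - 6)/(2*n^2 + n - 10)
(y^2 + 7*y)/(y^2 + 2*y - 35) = y/(y - 5)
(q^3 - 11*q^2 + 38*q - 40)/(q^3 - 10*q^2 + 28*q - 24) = (q^2 - 9*q + 20)/(q^2 - 8*q + 12)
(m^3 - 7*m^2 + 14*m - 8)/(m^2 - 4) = (m^2 - 5*m + 4)/(m + 2)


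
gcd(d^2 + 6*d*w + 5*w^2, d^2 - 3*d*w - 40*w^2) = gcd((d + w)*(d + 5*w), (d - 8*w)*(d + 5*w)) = d + 5*w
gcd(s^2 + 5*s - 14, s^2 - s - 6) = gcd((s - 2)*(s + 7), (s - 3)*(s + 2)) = 1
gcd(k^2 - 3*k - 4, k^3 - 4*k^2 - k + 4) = k^2 - 3*k - 4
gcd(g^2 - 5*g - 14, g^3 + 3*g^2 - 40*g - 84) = g + 2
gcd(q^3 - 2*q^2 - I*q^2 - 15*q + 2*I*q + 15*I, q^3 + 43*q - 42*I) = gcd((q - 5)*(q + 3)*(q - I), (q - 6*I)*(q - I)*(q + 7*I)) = q - I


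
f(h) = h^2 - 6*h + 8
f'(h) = 2*h - 6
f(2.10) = -0.19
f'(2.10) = -1.80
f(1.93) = 0.14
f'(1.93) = -2.14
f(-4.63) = 57.22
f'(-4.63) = -15.26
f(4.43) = 1.04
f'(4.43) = 2.86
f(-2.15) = 25.52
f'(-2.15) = -10.30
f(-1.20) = 16.64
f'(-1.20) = -8.40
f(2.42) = -0.66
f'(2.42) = -1.16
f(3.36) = -0.87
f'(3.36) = 0.72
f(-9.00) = 143.00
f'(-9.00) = -24.00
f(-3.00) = 35.00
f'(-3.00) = -12.00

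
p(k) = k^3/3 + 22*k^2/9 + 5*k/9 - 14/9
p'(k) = k^2 + 44*k/9 + 5/9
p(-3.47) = 12.02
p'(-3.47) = -4.37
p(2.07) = 13.03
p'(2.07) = 14.96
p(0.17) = -1.39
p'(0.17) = 1.42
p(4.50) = 80.82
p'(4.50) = 42.81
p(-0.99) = -0.03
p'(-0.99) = -3.30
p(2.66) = 23.49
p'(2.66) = 20.64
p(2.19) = 14.89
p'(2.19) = 16.06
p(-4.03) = 14.09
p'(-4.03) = -2.91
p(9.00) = 444.44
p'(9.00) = 125.56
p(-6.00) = 11.11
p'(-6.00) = 7.22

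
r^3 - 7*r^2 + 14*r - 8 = (r - 4)*(r - 2)*(r - 1)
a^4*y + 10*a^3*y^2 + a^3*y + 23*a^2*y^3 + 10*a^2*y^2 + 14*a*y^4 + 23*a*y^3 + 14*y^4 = (a + y)*(a + 2*y)*(a + 7*y)*(a*y + y)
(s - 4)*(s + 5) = s^2 + s - 20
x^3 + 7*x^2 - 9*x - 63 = (x - 3)*(x + 3)*(x + 7)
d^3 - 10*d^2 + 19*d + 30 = (d - 6)*(d - 5)*(d + 1)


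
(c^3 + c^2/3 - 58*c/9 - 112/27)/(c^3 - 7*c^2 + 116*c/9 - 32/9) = (9*c^2 + 27*c + 14)/(3*(3*c^2 - 13*c + 4))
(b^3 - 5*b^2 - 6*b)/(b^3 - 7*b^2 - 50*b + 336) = b*(b + 1)/(b^2 - b - 56)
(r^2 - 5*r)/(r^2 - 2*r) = (r - 5)/(r - 2)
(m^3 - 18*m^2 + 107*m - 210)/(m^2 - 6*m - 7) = (m^2 - 11*m + 30)/(m + 1)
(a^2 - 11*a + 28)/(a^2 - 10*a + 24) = (a - 7)/(a - 6)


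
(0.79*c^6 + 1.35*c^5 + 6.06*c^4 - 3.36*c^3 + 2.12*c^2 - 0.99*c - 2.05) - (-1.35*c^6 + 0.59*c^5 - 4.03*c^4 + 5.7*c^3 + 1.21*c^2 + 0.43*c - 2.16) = 2.14*c^6 + 0.76*c^5 + 10.09*c^4 - 9.06*c^3 + 0.91*c^2 - 1.42*c + 0.11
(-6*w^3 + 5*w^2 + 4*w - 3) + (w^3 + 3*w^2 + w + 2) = -5*w^3 + 8*w^2 + 5*w - 1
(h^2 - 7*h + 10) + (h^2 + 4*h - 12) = 2*h^2 - 3*h - 2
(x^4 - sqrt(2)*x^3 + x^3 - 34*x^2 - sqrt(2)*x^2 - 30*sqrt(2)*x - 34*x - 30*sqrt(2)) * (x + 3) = x^5 - sqrt(2)*x^4 + 4*x^4 - 31*x^3 - 4*sqrt(2)*x^3 - 136*x^2 - 33*sqrt(2)*x^2 - 120*sqrt(2)*x - 102*x - 90*sqrt(2)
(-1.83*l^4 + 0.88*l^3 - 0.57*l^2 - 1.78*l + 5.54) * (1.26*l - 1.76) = -2.3058*l^5 + 4.3296*l^4 - 2.267*l^3 - 1.2396*l^2 + 10.1132*l - 9.7504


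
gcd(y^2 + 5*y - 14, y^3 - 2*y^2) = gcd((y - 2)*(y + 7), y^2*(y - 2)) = y - 2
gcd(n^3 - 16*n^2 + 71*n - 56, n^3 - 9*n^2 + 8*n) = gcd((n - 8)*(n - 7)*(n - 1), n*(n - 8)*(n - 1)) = n^2 - 9*n + 8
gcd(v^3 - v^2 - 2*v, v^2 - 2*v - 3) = v + 1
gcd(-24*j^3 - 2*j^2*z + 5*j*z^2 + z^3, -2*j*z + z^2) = -2*j + z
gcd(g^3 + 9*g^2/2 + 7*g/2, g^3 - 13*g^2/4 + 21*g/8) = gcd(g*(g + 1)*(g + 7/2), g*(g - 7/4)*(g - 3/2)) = g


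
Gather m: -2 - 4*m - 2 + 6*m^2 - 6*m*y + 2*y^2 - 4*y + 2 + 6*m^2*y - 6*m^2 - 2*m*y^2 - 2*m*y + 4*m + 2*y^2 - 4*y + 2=6*m^2*y + m*(-2*y^2 - 8*y) + 4*y^2 - 8*y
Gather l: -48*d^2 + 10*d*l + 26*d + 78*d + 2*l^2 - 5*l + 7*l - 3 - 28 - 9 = -48*d^2 + 104*d + 2*l^2 + l*(10*d + 2) - 40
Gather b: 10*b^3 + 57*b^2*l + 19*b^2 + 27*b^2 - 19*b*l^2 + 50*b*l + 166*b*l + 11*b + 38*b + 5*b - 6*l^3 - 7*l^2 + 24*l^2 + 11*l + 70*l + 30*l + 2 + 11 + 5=10*b^3 + b^2*(57*l + 46) + b*(-19*l^2 + 216*l + 54) - 6*l^3 + 17*l^2 + 111*l + 18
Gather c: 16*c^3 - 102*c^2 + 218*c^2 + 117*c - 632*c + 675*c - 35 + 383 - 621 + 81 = 16*c^3 + 116*c^2 + 160*c - 192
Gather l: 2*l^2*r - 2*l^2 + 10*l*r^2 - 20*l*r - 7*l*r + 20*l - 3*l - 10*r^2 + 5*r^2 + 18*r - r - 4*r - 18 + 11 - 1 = l^2*(2*r - 2) + l*(10*r^2 - 27*r + 17) - 5*r^2 + 13*r - 8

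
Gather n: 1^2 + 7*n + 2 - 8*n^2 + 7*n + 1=-8*n^2 + 14*n + 4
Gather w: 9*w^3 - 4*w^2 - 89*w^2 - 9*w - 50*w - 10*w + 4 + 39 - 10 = 9*w^3 - 93*w^2 - 69*w + 33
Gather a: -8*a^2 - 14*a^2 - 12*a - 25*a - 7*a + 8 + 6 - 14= -22*a^2 - 44*a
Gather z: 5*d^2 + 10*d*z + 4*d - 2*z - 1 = 5*d^2 + 4*d + z*(10*d - 2) - 1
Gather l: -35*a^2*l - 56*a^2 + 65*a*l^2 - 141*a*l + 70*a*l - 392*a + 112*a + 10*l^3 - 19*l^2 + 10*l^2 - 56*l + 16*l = -56*a^2 - 280*a + 10*l^3 + l^2*(65*a - 9) + l*(-35*a^2 - 71*a - 40)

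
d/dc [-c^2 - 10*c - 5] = -2*c - 10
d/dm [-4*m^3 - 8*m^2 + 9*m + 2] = -12*m^2 - 16*m + 9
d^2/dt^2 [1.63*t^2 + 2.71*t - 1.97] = 3.26000000000000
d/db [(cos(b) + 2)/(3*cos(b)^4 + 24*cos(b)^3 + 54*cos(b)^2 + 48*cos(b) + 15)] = (cos(b) + 3)^2*sin(b)/((cos(b) + 1)^4*(cos(b) + 5)^2)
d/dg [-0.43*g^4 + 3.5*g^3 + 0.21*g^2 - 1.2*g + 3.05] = -1.72*g^3 + 10.5*g^2 + 0.42*g - 1.2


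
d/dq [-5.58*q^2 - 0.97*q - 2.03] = -11.16*q - 0.97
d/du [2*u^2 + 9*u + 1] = 4*u + 9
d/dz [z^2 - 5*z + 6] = 2*z - 5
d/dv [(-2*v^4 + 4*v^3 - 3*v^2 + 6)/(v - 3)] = (-6*v^4 + 32*v^3 - 39*v^2 + 18*v - 6)/(v^2 - 6*v + 9)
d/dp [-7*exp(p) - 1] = -7*exp(p)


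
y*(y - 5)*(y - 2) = y^3 - 7*y^2 + 10*y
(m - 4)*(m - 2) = m^2 - 6*m + 8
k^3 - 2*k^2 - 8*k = k*(k - 4)*(k + 2)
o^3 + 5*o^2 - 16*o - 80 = (o - 4)*(o + 4)*(o + 5)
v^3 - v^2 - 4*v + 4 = (v - 2)*(v - 1)*(v + 2)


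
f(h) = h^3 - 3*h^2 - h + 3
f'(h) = 3*h^2 - 6*h - 1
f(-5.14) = -206.92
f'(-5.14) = 109.10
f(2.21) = -3.07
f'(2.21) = 0.39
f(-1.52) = -5.92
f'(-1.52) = 15.05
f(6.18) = 118.27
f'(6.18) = 76.50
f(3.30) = 2.97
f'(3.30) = 11.87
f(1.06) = -0.24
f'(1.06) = -3.99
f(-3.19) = -56.80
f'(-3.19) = 48.67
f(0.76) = 0.95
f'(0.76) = -3.83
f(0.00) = 3.00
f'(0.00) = -1.00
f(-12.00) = -2145.00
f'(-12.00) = 503.00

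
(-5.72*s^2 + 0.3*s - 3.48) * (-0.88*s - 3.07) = 5.0336*s^3 + 17.2964*s^2 + 2.1414*s + 10.6836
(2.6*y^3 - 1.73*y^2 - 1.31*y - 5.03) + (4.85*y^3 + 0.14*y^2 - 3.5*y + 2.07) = 7.45*y^3 - 1.59*y^2 - 4.81*y - 2.96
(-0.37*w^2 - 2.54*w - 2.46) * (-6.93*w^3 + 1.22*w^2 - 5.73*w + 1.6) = 2.5641*w^5 + 17.1508*w^4 + 16.0691*w^3 + 10.961*w^2 + 10.0318*w - 3.936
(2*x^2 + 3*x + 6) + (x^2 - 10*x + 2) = 3*x^2 - 7*x + 8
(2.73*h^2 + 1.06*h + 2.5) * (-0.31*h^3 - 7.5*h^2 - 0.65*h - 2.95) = -0.8463*h^5 - 20.8036*h^4 - 10.4995*h^3 - 27.4925*h^2 - 4.752*h - 7.375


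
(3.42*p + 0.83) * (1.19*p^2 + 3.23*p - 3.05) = 4.0698*p^3 + 12.0343*p^2 - 7.7501*p - 2.5315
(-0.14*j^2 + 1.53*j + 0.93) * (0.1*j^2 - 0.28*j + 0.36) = -0.014*j^4 + 0.1922*j^3 - 0.3858*j^2 + 0.2904*j + 0.3348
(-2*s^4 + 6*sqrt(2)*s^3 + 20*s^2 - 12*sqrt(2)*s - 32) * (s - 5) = -2*s^5 + 6*sqrt(2)*s^4 + 10*s^4 - 30*sqrt(2)*s^3 + 20*s^3 - 100*s^2 - 12*sqrt(2)*s^2 - 32*s + 60*sqrt(2)*s + 160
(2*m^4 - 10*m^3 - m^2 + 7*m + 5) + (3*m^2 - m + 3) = 2*m^4 - 10*m^3 + 2*m^2 + 6*m + 8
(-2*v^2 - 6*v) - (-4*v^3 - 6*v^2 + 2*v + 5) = 4*v^3 + 4*v^2 - 8*v - 5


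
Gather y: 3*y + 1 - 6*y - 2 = -3*y - 1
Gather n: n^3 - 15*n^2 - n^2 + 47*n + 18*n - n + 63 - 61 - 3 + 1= n^3 - 16*n^2 + 64*n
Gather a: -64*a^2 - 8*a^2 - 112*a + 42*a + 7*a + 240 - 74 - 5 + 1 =-72*a^2 - 63*a + 162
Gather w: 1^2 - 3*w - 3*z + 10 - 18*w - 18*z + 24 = -21*w - 21*z + 35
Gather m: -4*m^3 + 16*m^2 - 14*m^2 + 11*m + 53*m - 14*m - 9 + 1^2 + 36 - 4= -4*m^3 + 2*m^2 + 50*m + 24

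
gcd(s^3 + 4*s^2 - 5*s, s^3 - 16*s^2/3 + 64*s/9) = s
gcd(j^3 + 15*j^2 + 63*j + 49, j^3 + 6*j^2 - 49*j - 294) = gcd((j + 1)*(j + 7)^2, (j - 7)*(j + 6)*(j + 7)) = j + 7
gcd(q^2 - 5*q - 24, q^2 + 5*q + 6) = q + 3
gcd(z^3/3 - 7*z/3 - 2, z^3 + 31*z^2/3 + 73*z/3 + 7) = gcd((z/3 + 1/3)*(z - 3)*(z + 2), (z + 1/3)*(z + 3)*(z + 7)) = 1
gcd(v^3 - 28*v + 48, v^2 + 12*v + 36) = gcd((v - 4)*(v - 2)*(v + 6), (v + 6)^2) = v + 6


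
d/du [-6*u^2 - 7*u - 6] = -12*u - 7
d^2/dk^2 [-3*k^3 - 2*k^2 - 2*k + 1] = -18*k - 4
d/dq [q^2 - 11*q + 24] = 2*q - 11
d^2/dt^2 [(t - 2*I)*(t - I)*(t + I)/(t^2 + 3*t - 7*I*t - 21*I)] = (t^3*(-50 - 30*I) + t^2*(-630 - 390*I) + t*(-2730 + 90*I) + 210 + 2050*I)/(t^6 + t^5*(9 - 21*I) + t^4*(-120 - 189*I) + t^3*(-1296 - 224*I) + t^2*(-3969 + 2520*I) + t*(-3969 + 9261*I) + 9261*I)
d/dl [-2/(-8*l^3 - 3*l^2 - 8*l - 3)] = 4*(-12*l^2 - 3*l - 4)/(8*l^3 + 3*l^2 + 8*l + 3)^2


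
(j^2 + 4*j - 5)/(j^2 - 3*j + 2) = (j + 5)/(j - 2)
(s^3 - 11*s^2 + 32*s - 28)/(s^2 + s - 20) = (s^3 - 11*s^2 + 32*s - 28)/(s^2 + s - 20)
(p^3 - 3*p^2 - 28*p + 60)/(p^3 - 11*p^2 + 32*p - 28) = (p^2 - p - 30)/(p^2 - 9*p + 14)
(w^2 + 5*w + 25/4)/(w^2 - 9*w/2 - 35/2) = (w + 5/2)/(w - 7)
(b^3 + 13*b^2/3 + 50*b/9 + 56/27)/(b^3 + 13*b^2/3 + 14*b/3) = (b^2 + 2*b + 8/9)/(b*(b + 2))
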